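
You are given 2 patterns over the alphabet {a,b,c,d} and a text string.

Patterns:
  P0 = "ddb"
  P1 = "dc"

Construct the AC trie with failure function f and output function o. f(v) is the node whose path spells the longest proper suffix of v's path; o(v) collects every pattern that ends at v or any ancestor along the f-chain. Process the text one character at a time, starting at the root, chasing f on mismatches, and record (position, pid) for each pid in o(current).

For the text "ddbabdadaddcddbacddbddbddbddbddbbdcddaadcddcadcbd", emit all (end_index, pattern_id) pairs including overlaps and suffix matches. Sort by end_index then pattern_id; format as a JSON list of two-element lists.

Construct AC machine:
Trie (insert patterns):
  0='ε' goto d→1
  1='d' goto c→4 d→2
  2='dd' goto b→3
  3='ddb' goto ·  [P0 ends]
  4='dc' goto ·  [P1 ends]

BFS fail/out derivation:
  fail(1) 'd': from fail(0)=0 chase 'd': 0 ⇒ 0;  out=∅∪out(0)=∅
  fail(2) 'dd': from fail(1)=0 chase 'd': 0 ⇒ 1;  out=∅∪out(1)=∅
  fail(4) 'dc': from fail(1)=0 chase 'c': 0 ⇒ 0;  out={1}∪out(0)={1}
  fail(3) 'ddb': from fail(2)=1 chase 'b': 1→0 ⇒ 0;  out={0}∪out(0)={0}

Text stream:
[0] read 'd'  n0⇒n1
[1] read 'd'  n1⇒n2
[2] read 'b'  n2⇒n3  emit P0@[0:2]
[3] read 'a'  n3⇒n0 (fail-walked)
[4] read 'b'  n0⇒n0
[5] read 'd'  n0⇒n1
[6] read 'a'  n1⇒n0 (fail-walked)
[7] read 'd'  n0⇒n1
[8] read 'a'  n1⇒n0 (fail-walked)
[9] read 'd'  n0⇒n1
[10] read 'd'  n1⇒n2
[11] read 'c'  n2⇒n4 (fail-walked)  emit P1@[10:11]
[12] read 'd'  n4⇒n1 (fail-walked)
[13] read 'd'  n1⇒n2
[14] read 'b'  n2⇒n3  emit P0@[12:14]
[15] read 'a'  n3⇒n0 (fail-walked)
[16] read 'c'  n0⇒n0
[17] read 'd'  n0⇒n1
[18] read 'd'  n1⇒n2
[19] read 'b'  n2⇒n3  emit P0@[17:19]
[20] read 'd'  n3⇒n1 (fail-walked)
[21] read 'd'  n1⇒n2
[22] read 'b'  n2⇒n3  emit P0@[20:22]
[23] read 'd'  n3⇒n1 (fail-walked)
[24] read 'd'  n1⇒n2
[25] read 'b'  n2⇒n3  emit P0@[23:25]
[26] read 'd'  n3⇒n1 (fail-walked)
[27] read 'd'  n1⇒n2
[28] read 'b'  n2⇒n3  emit P0@[26:28]
[29] read 'd'  n3⇒n1 (fail-walked)
[30] read 'd'  n1⇒n2
[31] read 'b'  n2⇒n3  emit P0@[29:31]
[32] read 'b'  n3⇒n0 (fail-walked)
[33] read 'd'  n0⇒n1
[34] read 'c'  n1⇒n4  emit P1@[33:34]
[35] read 'd'  n4⇒n1 (fail-walked)
[36] read 'd'  n1⇒n2
[37] read 'a'  n2⇒n0 (fail-walked)
[38] read 'a'  n0⇒n0
[39] read 'd'  n0⇒n1
[40] read 'c'  n1⇒n4  emit P1@[39:40]
[41] read 'd'  n4⇒n1 (fail-walked)
[42] read 'd'  n1⇒n2
[43] read 'c'  n2⇒n4 (fail-walked)  emit P1@[42:43]
[44] read 'a'  n4⇒n0 (fail-walked)
[45] read 'd'  n0⇒n1
[46] read 'c'  n1⇒n4  emit P1@[45:46]
[47] read 'b'  n4⇒n0 (fail-walked)
[48] read 'd'  n0⇒n1

All matches (sorted): [[2,0],[11,1],[14,0],[19,0],[22,0],[25,0],[28,0],[31,0],[34,1],[40,1],[43,1],[46,1]]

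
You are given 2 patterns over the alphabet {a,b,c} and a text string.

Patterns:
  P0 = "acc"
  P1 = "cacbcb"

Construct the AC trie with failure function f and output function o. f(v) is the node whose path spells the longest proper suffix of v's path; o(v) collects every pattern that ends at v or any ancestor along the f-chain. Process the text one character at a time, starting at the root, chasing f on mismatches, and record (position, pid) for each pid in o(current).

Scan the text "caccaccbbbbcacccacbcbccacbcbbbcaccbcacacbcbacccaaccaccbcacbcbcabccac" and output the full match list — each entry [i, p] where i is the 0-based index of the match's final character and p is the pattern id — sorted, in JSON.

Build:
Trie nodes:
  n0 'ε': a→1 c→4
  n1 'a': c→2
  n2 'ac': c→3
  n3 'acc': ·  [P0 ends]
  n4 'c': a→5
  n5 'ca': c→6
  n6 'cac': b→7
  n7 'cacb': c→8
  n8 'cacbc': b→9
  n9 'cacbcb': ·  [P1 ends]

Failure links (BFS by depth):
  fail(1) 'a': from fail(0)=0 chase 'a': 0 ⇒ 0;  out=∅∪out(0)=∅
  fail(4) 'c': from fail(0)=0 chase 'c': 0 ⇒ 0;  out=∅∪out(0)=∅
  fail(2) 'ac': from fail(1)=0 chase 'c': 0 ⇒ 4;  out=∅∪out(4)=∅
  fail(5) 'ca': from fail(4)=0 chase 'a': 0 ⇒ 1;  out=∅∪out(1)=∅
  fail(3) 'acc': from fail(2)=4 chase 'c': 4→0 ⇒ 4;  out={0}∪out(4)={0}
  fail(6) 'cac': from fail(5)=1 chase 'c': 1 ⇒ 2;  out=∅∪out(2)=∅
  fail(7) 'cacb': from fail(6)=2 chase 'b': 2→4→0 ⇒ 0;  out=∅∪out(0)=∅
  fail(8) 'cacbc': from fail(7)=0 chase 'c': 0 ⇒ 4;  out=∅∪out(4)=∅
  fail(9) 'cacbcb': from fail(8)=4 chase 'b': 4→0 ⇒ 0;  out={1}∪out(0)={1}

Text stream:
i=0 'c': node 0→4
i=1 'a': node 4→5
i=2 'c': node 5→6
i=3 'c': node 6→3 (fail-walked)  → match P0@[1:3]
i=4 'a': node 3→5 (fail-walked)
i=5 'c': node 5→6
i=6 'c': node 6→3 (fail-walked)  → match P0@[4:6]
i=7 'b': node 3→0 (fail-walked)
i=8 'b': node 0→0
i=9 'b': node 0→0
i=10 'b': node 0→0
i=11 'c': node 0→4
i=12 'a': node 4→5
i=13 'c': node 5→6
i=14 'c': node 6→3 (fail-walked)  → match P0@[12:14]
i=15 'c': node 3→4 (fail-walked)
i=16 'a': node 4→5
i=17 'c': node 5→6
i=18 'b': node 6→7
i=19 'c': node 7→8
i=20 'b': node 8→9  → match P1@[15:20]
i=21 'c': node 9→4 (fail-walked)
i=22 'c': node 4→4 (fail-walked)
i=23 'a': node 4→5
i=24 'c': node 5→6
i=25 'b': node 6→7
i=26 'c': node 7→8
i=27 'b': node 8→9  → match P1@[22:27]
i=28 'b': node 9→0 (fail-walked)
i=29 'b': node 0→0
i=30 'c': node 0→4
i=31 'a': node 4→5
i=32 'c': node 5→6
i=33 'c': node 6→3 (fail-walked)  → match P0@[31:33]
i=34 'b': node 3→0 (fail-walked)
i=35 'c': node 0→4
i=36 'a': node 4→5
i=37 'c': node 5→6
i=38 'a': node 6→5 (fail-walked)
i=39 'c': node 5→6
i=40 'b': node 6→7
i=41 'c': node 7→8
i=42 'b': node 8→9  → match P1@[37:42]
i=43 'a': node 9→1 (fail-walked)
i=44 'c': node 1→2
i=45 'c': node 2→3  → match P0@[43:45]
i=46 'c': node 3→4 (fail-walked)
i=47 'a': node 4→5
i=48 'a': node 5→1 (fail-walked)
i=49 'c': node 1→2
i=50 'c': node 2→3  → match P0@[48:50]
i=51 'a': node 3→5 (fail-walked)
i=52 'c': node 5→6
i=53 'c': node 6→3 (fail-walked)  → match P0@[51:53]
i=54 'b': node 3→0 (fail-walked)
i=55 'c': node 0→4
i=56 'a': node 4→5
i=57 'c': node 5→6
i=58 'b': node 6→7
i=59 'c': node 7→8
i=60 'b': node 8→9  → match P1@[55:60]
i=61 'c': node 9→4 (fail-walked)
i=62 'a': node 4→5
i=63 'b': node 5→0 (fail-walked)
i=64 'c': node 0→4
i=65 'c': node 4→4 (fail-walked)
i=66 'a': node 4→5
i=67 'c': node 5→6

Matches: [[3,0],[6,0],[14,0],[20,1],[27,1],[33,0],[42,1],[45,0],[50,0],[53,0],[60,1]]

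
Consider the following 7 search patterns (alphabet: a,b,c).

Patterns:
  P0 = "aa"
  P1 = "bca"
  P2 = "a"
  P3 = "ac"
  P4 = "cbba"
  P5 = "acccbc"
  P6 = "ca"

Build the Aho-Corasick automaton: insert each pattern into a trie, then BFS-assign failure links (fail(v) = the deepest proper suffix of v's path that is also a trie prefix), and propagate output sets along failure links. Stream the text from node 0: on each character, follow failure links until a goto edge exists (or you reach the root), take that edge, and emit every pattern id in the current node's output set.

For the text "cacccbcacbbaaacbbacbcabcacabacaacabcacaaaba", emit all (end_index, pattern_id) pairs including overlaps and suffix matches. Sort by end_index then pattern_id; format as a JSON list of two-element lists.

Build automaton:
Trie (insert patterns):
  n0 'ε': a→1 b→3 c→7
  n1 'a': a→2 c→6  ←P2
  n2 'aa': ·  ←P0
  n3 'b': c→4
  n4 'bc': a→5
  n5 'bca': ·  ←P1
  n6 'ac': c→11  ←P3
  n7 'c': a→15 b→8
  n8 'cb': b→9
  n9 'cbb': a→10
  n10 'cbba': ·  ←P4
  n11 'acc': c→12
  n12 'accc': b→13
  n13 'acccb': c→14
  n14 'acccbc': ·  ←P5
  n15 'ca': ·  ←P6

Failure links (BFS by depth):
  n1('a'): parent n0 fail=0; on 'a' 0 → fail=0;  out {2}∪∅={2}
  n3('b'): parent n0 fail=0; on 'b' 0 → fail=0;  out ∅∪∅=∅
  n7('c'): parent n0 fail=0; on 'c' 0 → fail=0;  out ∅∪∅=∅
  n2('aa'): parent n1 fail=0; on 'a' 0 → fail=1;  out {0}∪{2}={0,2}
  n4('bc'): parent n3 fail=0; on 'c' 0 → fail=7;  out ∅∪∅=∅
  n6('ac'): parent n1 fail=0; on 'c' 0 → fail=7;  out {3}∪∅={3}
  n8('cb'): parent n7 fail=0; on 'b' 0 → fail=3;  out ∅∪∅=∅
  n15('ca'): parent n7 fail=0; on 'a' 0 → fail=1;  out {6}∪{2}={2,6}
  n5('bca'): parent n4 fail=7; on 'a' 7 → fail=15;  out {1}∪{2,6}={1,2,6}
  n9('cbb'): parent n8 fail=3; on 'b' 3→0 → fail=3;  out ∅∪∅=∅
  n11('acc'): parent n6 fail=7; on 'c' 7→0 → fail=7;  out ∅∪∅=∅
  n10('cbba'): parent n9 fail=3; on 'a' 3→0 → fail=1;  out {4}∪{2}={2,4}
  n12('accc'): parent n11 fail=7; on 'c' 7→0 → fail=7;  out ∅∪∅=∅
  n13('acccb'): parent n12 fail=7; on 'b' 7 → fail=8;  out ∅∪∅=∅
  n14('acccbc'): parent n13 fail=8; on 'c' 8→3 → fail=4;  out {5}∪∅={5}

Run:
[0] read 'c'  n0⇒n7
[1] read 'a'  n7⇒n15  ** P2@[1:1],P6@[0:1]
[2] read 'c'  n15⇒n6 ·f  ** P3@[1:2]
[3] read 'c'  n6⇒n11
[4] read 'c'  n11⇒n12
[5] read 'b'  n12⇒n13
[6] read 'c'  n13⇒n14  ** P5@[1:6]
[7] read 'a'  n14⇒n5 ·f  ** P1@[5:7],P2@[7:7],P6@[6:7]
[8] read 'c'  n5⇒n6 ·f  ** P3@[7:8]
[9] read 'b'  n6⇒n8 ·f
[10] read 'b'  n8⇒n9
[11] read 'a'  n9⇒n10  ** P2@[11:11],P4@[8:11]
[12] read 'a'  n10⇒n2 ·f  ** P0@[11:12],P2@[12:12]
[13] read 'a'  n2⇒n2 ·f  ** P0@[12:13],P2@[13:13]
[14] read 'c'  n2⇒n6 ·f  ** P3@[13:14]
[15] read 'b'  n6⇒n8 ·f
[16] read 'b'  n8⇒n9
[17] read 'a'  n9⇒n10  ** P2@[17:17],P4@[14:17]
[18] read 'c'  n10⇒n6 ·f  ** P3@[17:18]
[19] read 'b'  n6⇒n8 ·f
[20] read 'c'  n8⇒n4 ·f
[21] read 'a'  n4⇒n5  ** P1@[19:21],P2@[21:21],P6@[20:21]
[22] read 'b'  n5⇒n3 ·f
[23] read 'c'  n3⇒n4
[24] read 'a'  n4⇒n5  ** P1@[22:24],P2@[24:24],P6@[23:24]
[25] read 'c'  n5⇒n6 ·f  ** P3@[24:25]
[26] read 'a'  n6⇒n15 ·f  ** P2@[26:26],P6@[25:26]
[27] read 'b'  n15⇒n3 ·f
[28] read 'a'  n3⇒n1 ·f  ** P2@[28:28]
[29] read 'c'  n1⇒n6  ** P3@[28:29]
[30] read 'a'  n6⇒n15 ·f  ** P2@[30:30],P6@[29:30]
[31] read 'a'  n15⇒n2 ·f  ** P0@[30:31],P2@[31:31]
[32] read 'c'  n2⇒n6 ·f  ** P3@[31:32]
[33] read 'a'  n6⇒n15 ·f  ** P2@[33:33],P6@[32:33]
[34] read 'b'  n15⇒n3 ·f
[35] read 'c'  n3⇒n4
[36] read 'a'  n4⇒n5  ** P1@[34:36],P2@[36:36],P6@[35:36]
[37] read 'c'  n5⇒n6 ·f  ** P3@[36:37]
[38] read 'a'  n6⇒n15 ·f  ** P2@[38:38],P6@[37:38]
[39] read 'a'  n15⇒n2 ·f  ** P0@[38:39],P2@[39:39]
[40] read 'a'  n2⇒n2 ·f  ** P0@[39:40],P2@[40:40]
[41] read 'b'  n2⇒n3 ·f
[42] read 'a'  n3⇒n1 ·f  ** P2@[42:42]

Matches: [[1,2],[1,6],[2,3],[6,5],[7,1],[7,2],[7,6],[8,3],[11,2],[11,4],[12,0],[12,2],[13,0],[13,2],[14,3],[17,2],[17,4],[18,3],[21,1],[21,2],[21,6],[24,1],[24,2],[24,6],[25,3],[26,2],[26,6],[28,2],[29,3],[30,2],[30,6],[31,0],[31,2],[32,3],[33,2],[33,6],[36,1],[36,2],[36,6],[37,3],[38,2],[38,6],[39,0],[39,2],[40,0],[40,2],[42,2]]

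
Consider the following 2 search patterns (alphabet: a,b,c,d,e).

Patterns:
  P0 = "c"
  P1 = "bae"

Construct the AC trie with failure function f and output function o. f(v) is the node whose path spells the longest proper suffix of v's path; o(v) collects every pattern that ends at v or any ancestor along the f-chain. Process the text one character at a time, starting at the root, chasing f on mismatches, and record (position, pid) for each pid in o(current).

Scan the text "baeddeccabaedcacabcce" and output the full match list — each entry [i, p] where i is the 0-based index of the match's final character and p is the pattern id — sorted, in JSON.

Build:
Trie (insert patterns):
  0='ε' goto b→2 c→1
  1='c' goto ·  [P0 ends]
  2='b' goto a→3
  3='ba' goto e→4
  4='bae' goto ·  [P1 ends]

Failure links (BFS by depth):
  n1('c'): parent n0 fail=0; on 'c' 0 → fail=0;  out {0}∪∅={0}
  n2('b'): parent n0 fail=0; on 'b' 0 → fail=0;  out ∅∪∅=∅
  n3('ba'): parent n2 fail=0; on 'a' 0 → fail=0;  out ∅∪∅=∅
  n4('bae'): parent n3 fail=0; on 'e' 0 → fail=0;  out {1}∪∅={1}

Run:
pos 0 'b': at 2
pos 1 'a': at 3
pos 2 'e': at 4  → match P1@[0:2]
pos 3 'd': at 0 ·f
pos 4 'd': at 0
pos 5 'e': at 0
pos 6 'c': at 1  → match P0@[6:6]
pos 7 'c': at 1 ·f  → match P0@[7:7]
pos 8 'a': at 0 ·f
pos 9 'b': at 2
pos 10 'a': at 3
pos 11 'e': at 4  → match P1@[9:11]
pos 12 'd': at 0 ·f
pos 13 'c': at 1  → match P0@[13:13]
pos 14 'a': at 0 ·f
pos 15 'c': at 1  → match P0@[15:15]
pos 16 'a': at 0 ·f
pos 17 'b': at 2
pos 18 'c': at 1 ·f  → match P0@[18:18]
pos 19 'c': at 1 ·f  → match P0@[19:19]
pos 20 'e': at 0 ·f

All matches (sorted): [[2,1],[6,0],[7,0],[11,1],[13,0],[15,0],[18,0],[19,0]]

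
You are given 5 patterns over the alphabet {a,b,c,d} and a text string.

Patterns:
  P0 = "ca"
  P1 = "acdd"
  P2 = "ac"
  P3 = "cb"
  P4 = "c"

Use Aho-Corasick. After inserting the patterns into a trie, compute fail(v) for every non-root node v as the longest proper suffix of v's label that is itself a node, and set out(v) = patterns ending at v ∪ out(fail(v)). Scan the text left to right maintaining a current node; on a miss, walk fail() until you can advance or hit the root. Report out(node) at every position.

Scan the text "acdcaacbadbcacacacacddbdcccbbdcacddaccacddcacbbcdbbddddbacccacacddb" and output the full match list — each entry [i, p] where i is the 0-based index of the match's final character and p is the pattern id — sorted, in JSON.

Build automaton:
Trie nodes:
  0='ε' goto a→3 c→1
  1='c' goto a→2 b→7  [P4 ends]
  2='ca' goto ·  [P0 ends]
  3='a' goto c→4
  4='ac' goto d→5  [P2 ends]
  5='acd' goto d→6
  6='acdd' goto ·  [P1 ends]
  7='cb' goto ·  [P3 ends]

BFS fail/out derivation:
  n1('c'): parent n0 fail=0; on 'c' 0 → fail=0;  out {4}∪∅={4}
  n3('a'): parent n0 fail=0; on 'a' 0 → fail=0;  out ∅∪∅=∅
  n2('ca'): parent n1 fail=0; on 'a' 0 → fail=3;  out {0}∪∅={0}
  n4('ac'): parent n3 fail=0; on 'c' 0 → fail=1;  out {2}∪{4}={2,4}
  n7('cb'): parent n1 fail=0; on 'b' 0 → fail=0;  out {3}∪∅={3}
  n5('acd'): parent n4 fail=1; on 'd' 1→0 → fail=0;  out ∅∪∅=∅
  n6('acdd'): parent n5 fail=0; on 'd' 0 → fail=0;  out {1}∪∅={1}

Text stream:
i=0 'a': node 0→3
i=1 'c': node 3→4  ** P2@[0:1],P4@[1:1]
i=2 'd': node 4→5
i=3 'c': node 5→1 ·f  ** P4@[3:3]
i=4 'a': node 1→2  ** P0@[3:4]
i=5 'a': node 2→3 ·f
i=6 'c': node 3→4  ** P2@[5:6],P4@[6:6]
i=7 'b': node 4→7 ·f  ** P3@[6:7]
i=8 'a': node 7→3 ·f
i=9 'd': node 3→0 ·f
i=10 'b': node 0→0
i=11 'c': node 0→1  ** P4@[11:11]
i=12 'a': node 1→2  ** P0@[11:12]
i=13 'c': node 2→4 ·f  ** P2@[12:13],P4@[13:13]
i=14 'a': node 4→2 ·f  ** P0@[13:14]
i=15 'c': node 2→4 ·f  ** P2@[14:15],P4@[15:15]
i=16 'a': node 4→2 ·f  ** P0@[15:16]
i=17 'c': node 2→4 ·f  ** P2@[16:17],P4@[17:17]
i=18 'a': node 4→2 ·f  ** P0@[17:18]
i=19 'c': node 2→4 ·f  ** P2@[18:19],P4@[19:19]
i=20 'd': node 4→5
i=21 'd': node 5→6  ** P1@[18:21]
i=22 'b': node 6→0 ·f
i=23 'd': node 0→0
i=24 'c': node 0→1  ** P4@[24:24]
i=25 'c': node 1→1 ·f  ** P4@[25:25]
i=26 'c': node 1→1 ·f  ** P4@[26:26]
i=27 'b': node 1→7  ** P3@[26:27]
i=28 'b': node 7→0 ·f
i=29 'd': node 0→0
i=30 'c': node 0→1  ** P4@[30:30]
i=31 'a': node 1→2  ** P0@[30:31]
i=32 'c': node 2→4 ·f  ** P2@[31:32],P4@[32:32]
i=33 'd': node 4→5
i=34 'd': node 5→6  ** P1@[31:34]
i=35 'a': node 6→3 ·f
i=36 'c': node 3→4  ** P2@[35:36],P4@[36:36]
i=37 'c': node 4→1 ·f  ** P4@[37:37]
i=38 'a': node 1→2  ** P0@[37:38]
i=39 'c': node 2→4 ·f  ** P2@[38:39],P4@[39:39]
i=40 'd': node 4→5
i=41 'd': node 5→6  ** P1@[38:41]
i=42 'c': node 6→1 ·f  ** P4@[42:42]
i=43 'a': node 1→2  ** P0@[42:43]
i=44 'c': node 2→4 ·f  ** P2@[43:44],P4@[44:44]
i=45 'b': node 4→7 ·f  ** P3@[44:45]
i=46 'b': node 7→0 ·f
i=47 'c': node 0→1  ** P4@[47:47]
i=48 'd': node 1→0 ·f
i=49 'b': node 0→0
i=50 'b': node 0→0
i=51 'd': node 0→0
i=52 'd': node 0→0
i=53 'd': node 0→0
i=54 'd': node 0→0
i=55 'b': node 0→0
i=56 'a': node 0→3
i=57 'c': node 3→4  ** P2@[56:57],P4@[57:57]
i=58 'c': node 4→1 ·f  ** P4@[58:58]
i=59 'c': node 1→1 ·f  ** P4@[59:59]
i=60 'a': node 1→2  ** P0@[59:60]
i=61 'c': node 2→4 ·f  ** P2@[60:61],P4@[61:61]
i=62 'a': node 4→2 ·f  ** P0@[61:62]
i=63 'c': node 2→4 ·f  ** P2@[62:63],P4@[63:63]
i=64 'd': node 4→5
i=65 'd': node 5→6  ** P1@[62:65]
i=66 'b': node 6→0 ·f

Result: [[1,2],[1,4],[3,4],[4,0],[6,2],[6,4],[7,3],[11,4],[12,0],[13,2],[13,4],[14,0],[15,2],[15,4],[16,0],[17,2],[17,4],[18,0],[19,2],[19,4],[21,1],[24,4],[25,4],[26,4],[27,3],[30,4],[31,0],[32,2],[32,4],[34,1],[36,2],[36,4],[37,4],[38,0],[39,2],[39,4],[41,1],[42,4],[43,0],[44,2],[44,4],[45,3],[47,4],[57,2],[57,4],[58,4],[59,4],[60,0],[61,2],[61,4],[62,0],[63,2],[63,4],[65,1]]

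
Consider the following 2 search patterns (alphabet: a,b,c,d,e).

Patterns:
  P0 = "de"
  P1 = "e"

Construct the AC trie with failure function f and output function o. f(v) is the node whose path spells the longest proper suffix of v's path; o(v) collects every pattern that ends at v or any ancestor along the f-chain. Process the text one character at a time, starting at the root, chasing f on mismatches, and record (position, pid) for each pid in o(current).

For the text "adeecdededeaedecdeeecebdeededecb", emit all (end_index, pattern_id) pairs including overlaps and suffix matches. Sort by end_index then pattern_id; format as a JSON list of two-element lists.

Construct AC machine:
Trie (insert patterns):
  n0 'ε': d→1 e→3
  n1 'd': e→2
  n2 'de': ·  [P0 ends]
  n3 'e': ·  [P1 ends]

BFS fail/out derivation:
  n1('d'): parent n0 fail=0; on 'd' 0 → fail=0;  out ∅∪∅=∅
  n3('e'): parent n0 fail=0; on 'e' 0 → fail=0;  out {1}∪∅={1}
  n2('de'): parent n1 fail=0; on 'e' 0 → fail=3;  out {0}∪{1}={0,1}

Text stream:
i=0 'a': node 0→0
i=1 'd': node 0→1
i=2 'e': node 1→2  emit P0@[1:2],P1@[2:2]
i=3 'e': node 2→3 (via fail)  emit P1@[3:3]
i=4 'c': node 3→0 (via fail)
i=5 'd': node 0→1
i=6 'e': node 1→2  emit P0@[5:6],P1@[6:6]
i=7 'd': node 2→1 (via fail)
i=8 'e': node 1→2  emit P0@[7:8],P1@[8:8]
i=9 'd': node 2→1 (via fail)
i=10 'e': node 1→2  emit P0@[9:10],P1@[10:10]
i=11 'a': node 2→0 (via fail)
i=12 'e': node 0→3  emit P1@[12:12]
i=13 'd': node 3→1 (via fail)
i=14 'e': node 1→2  emit P0@[13:14],P1@[14:14]
i=15 'c': node 2→0 (via fail)
i=16 'd': node 0→1
i=17 'e': node 1→2  emit P0@[16:17],P1@[17:17]
i=18 'e': node 2→3 (via fail)  emit P1@[18:18]
i=19 'e': node 3→3 (via fail)  emit P1@[19:19]
i=20 'c': node 3→0 (via fail)
i=21 'e': node 0→3  emit P1@[21:21]
i=22 'b': node 3→0 (via fail)
i=23 'd': node 0→1
i=24 'e': node 1→2  emit P0@[23:24],P1@[24:24]
i=25 'e': node 2→3 (via fail)  emit P1@[25:25]
i=26 'd': node 3→1 (via fail)
i=27 'e': node 1→2  emit P0@[26:27],P1@[27:27]
i=28 'd': node 2→1 (via fail)
i=29 'e': node 1→2  emit P0@[28:29],P1@[29:29]
i=30 'c': node 2→0 (via fail)
i=31 'b': node 0→0

Matches: [[2,0],[2,1],[3,1],[6,0],[6,1],[8,0],[8,1],[10,0],[10,1],[12,1],[14,0],[14,1],[17,0],[17,1],[18,1],[19,1],[21,1],[24,0],[24,1],[25,1],[27,0],[27,1],[29,0],[29,1]]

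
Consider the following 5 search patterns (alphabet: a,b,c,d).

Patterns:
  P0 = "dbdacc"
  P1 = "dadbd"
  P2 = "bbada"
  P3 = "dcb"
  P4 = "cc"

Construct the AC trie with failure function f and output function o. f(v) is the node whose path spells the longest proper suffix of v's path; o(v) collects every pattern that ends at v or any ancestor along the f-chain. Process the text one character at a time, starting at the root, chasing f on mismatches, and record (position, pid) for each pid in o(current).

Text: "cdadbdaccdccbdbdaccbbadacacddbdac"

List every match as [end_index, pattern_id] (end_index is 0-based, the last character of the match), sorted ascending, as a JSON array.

Build automaton:
Trie (insert patterns):
  n0 'ε': b→11 c→18 d→1
  n1 'd': a→7 b→2 c→16
  n2 'db': d→3
  n3 'dbd': a→4
  n4 'dbda': c→5
  n5 'dbdac': c→6
  n6 'dbdacc': ·  [P0 ends]
  n7 'da': d→8
  n8 'dad': b→9
  n9 'dadb': d→10
  n10 'dadbd': ·  [P1 ends]
  n11 'b': b→12
  n12 'bb': a→13
  n13 'bba': d→14
  n14 'bbad': a→15
  n15 'bbada': ·  [P2 ends]
  n16 'dc': b→17
  n17 'dcb': ·  [P3 ends]
  n18 'c': c→19
  n19 'cc': ·  [P4 ends]

Failure links (BFS by depth):
  fail(1) 'd': from fail(0)=0 chase 'd': 0 ⇒ 0;  out=∅∪out(0)=∅
  fail(11) 'b': from fail(0)=0 chase 'b': 0 ⇒ 0;  out=∅∪out(0)=∅
  fail(18) 'c': from fail(0)=0 chase 'c': 0 ⇒ 0;  out=∅∪out(0)=∅
  fail(2) 'db': from fail(1)=0 chase 'b': 0 ⇒ 11;  out=∅∪out(11)=∅
  fail(7) 'da': from fail(1)=0 chase 'a': 0 ⇒ 0;  out=∅∪out(0)=∅
  fail(12) 'bb': from fail(11)=0 chase 'b': 0 ⇒ 11;  out=∅∪out(11)=∅
  fail(16) 'dc': from fail(1)=0 chase 'c': 0 ⇒ 18;  out=∅∪out(18)=∅
  fail(19) 'cc': from fail(18)=0 chase 'c': 0 ⇒ 18;  out={4}∪out(18)={4}
  fail(3) 'dbd': from fail(2)=11 chase 'd': 11→0 ⇒ 1;  out=∅∪out(1)=∅
  fail(8) 'dad': from fail(7)=0 chase 'd': 0 ⇒ 1;  out=∅∪out(1)=∅
  fail(13) 'bba': from fail(12)=11 chase 'a': 11→0 ⇒ 0;  out=∅∪out(0)=∅
  fail(17) 'dcb': from fail(16)=18 chase 'b': 18→0 ⇒ 11;  out={3}∪out(11)={3}
  fail(4) 'dbda': from fail(3)=1 chase 'a': 1 ⇒ 7;  out=∅∪out(7)=∅
  fail(9) 'dadb': from fail(8)=1 chase 'b': 1 ⇒ 2;  out=∅∪out(2)=∅
  fail(14) 'bbad': from fail(13)=0 chase 'd': 0 ⇒ 1;  out=∅∪out(1)=∅
  fail(5) 'dbdac': from fail(4)=7 chase 'c': 7→0 ⇒ 18;  out=∅∪out(18)=∅
  fail(10) 'dadbd': from fail(9)=2 chase 'd': 2 ⇒ 3;  out={1}∪out(3)={1}
  fail(15) 'bbada': from fail(14)=1 chase 'a': 1 ⇒ 7;  out={2}∪out(7)={2}
  fail(6) 'dbdacc': from fail(5)=18 chase 'c': 18 ⇒ 19;  out={0}∪out(19)={0,4}

Scan:
pos 0 'c': at 18
pos 1 'd': at 1 (fail-walked)
pos 2 'a': at 7
pos 3 'd': at 8
pos 4 'b': at 9
pos 5 'd': at 10  → match P1@[1:5]
pos 6 'a': at 4 (fail-walked)
pos 7 'c': at 5
pos 8 'c': at 6  → match P0@[3:8],P4@[7:8]
pos 9 'd': at 1 (fail-walked)
pos 10 'c': at 16
pos 11 'c': at 19 (fail-walked)  → match P4@[10:11]
pos 12 'b': at 11 (fail-walked)
pos 13 'd': at 1 (fail-walked)
pos 14 'b': at 2
pos 15 'd': at 3
pos 16 'a': at 4
pos 17 'c': at 5
pos 18 'c': at 6  → match P0@[13:18],P4@[17:18]
pos 19 'b': at 11 (fail-walked)
pos 20 'b': at 12
pos 21 'a': at 13
pos 22 'd': at 14
pos 23 'a': at 15  → match P2@[19:23]
pos 24 'c': at 18 (fail-walked)
pos 25 'a': at 0 (fail-walked)
pos 26 'c': at 18
pos 27 'd': at 1 (fail-walked)
pos 28 'd': at 1 (fail-walked)
pos 29 'b': at 2
pos 30 'd': at 3
pos 31 'a': at 4
pos 32 'c': at 5

Result: [[5,1],[8,0],[8,4],[11,4],[18,0],[18,4],[23,2]]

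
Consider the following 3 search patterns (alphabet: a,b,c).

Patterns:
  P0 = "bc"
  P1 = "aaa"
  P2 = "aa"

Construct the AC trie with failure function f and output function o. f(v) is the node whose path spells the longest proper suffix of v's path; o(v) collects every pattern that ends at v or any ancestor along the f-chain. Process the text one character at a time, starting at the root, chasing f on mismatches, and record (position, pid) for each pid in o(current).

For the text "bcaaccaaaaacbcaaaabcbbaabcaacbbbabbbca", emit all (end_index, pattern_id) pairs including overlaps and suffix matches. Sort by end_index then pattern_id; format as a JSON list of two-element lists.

Construct AC machine:
Trie (insert patterns):
  0='ε' goto a→3 b→1
  1='b' goto c→2
  2='bc' goto ·  [P0 ends]
  3='a' goto a→4
  4='aa' goto a→5  [P2 ends]
  5='aaa' goto ·  [P1 ends]

Failure links (BFS by depth):
  fail(1) 'b': from fail(0)=0 chase 'b': 0 ⇒ 0;  out=∅∪out(0)=∅
  fail(3) 'a': from fail(0)=0 chase 'a': 0 ⇒ 0;  out=∅∪out(0)=∅
  fail(2) 'bc': from fail(1)=0 chase 'c': 0 ⇒ 0;  out={0}∪out(0)={0}
  fail(4) 'aa': from fail(3)=0 chase 'a': 0 ⇒ 3;  out={2}∪out(3)={2}
  fail(5) 'aaa': from fail(4)=3 chase 'a': 3 ⇒ 4;  out={1}∪out(4)={1,2}

Text stream:
i=0 'b': node 0→1
i=1 'c': node 1→2  → match P0@[0:1]
i=2 'a': node 2→3 ·f
i=3 'a': node 3→4  → match P2@[2:3]
i=4 'c': node 4→0 ·f
i=5 'c': node 0→0
i=6 'a': node 0→3
i=7 'a': node 3→4  → match P2@[6:7]
i=8 'a': node 4→5  → match P1@[6:8],P2@[7:8]
i=9 'a': node 5→5 ·f  → match P1@[7:9],P2@[8:9]
i=10 'a': node 5→5 ·f  → match P1@[8:10],P2@[9:10]
i=11 'c': node 5→0 ·f
i=12 'b': node 0→1
i=13 'c': node 1→2  → match P0@[12:13]
i=14 'a': node 2→3 ·f
i=15 'a': node 3→4  → match P2@[14:15]
i=16 'a': node 4→5  → match P1@[14:16],P2@[15:16]
i=17 'a': node 5→5 ·f  → match P1@[15:17],P2@[16:17]
i=18 'b': node 5→1 ·f
i=19 'c': node 1→2  → match P0@[18:19]
i=20 'b': node 2→1 ·f
i=21 'b': node 1→1 ·f
i=22 'a': node 1→3 ·f
i=23 'a': node 3→4  → match P2@[22:23]
i=24 'b': node 4→1 ·f
i=25 'c': node 1→2  → match P0@[24:25]
i=26 'a': node 2→3 ·f
i=27 'a': node 3→4  → match P2@[26:27]
i=28 'c': node 4→0 ·f
i=29 'b': node 0→1
i=30 'b': node 1→1 ·f
i=31 'b': node 1→1 ·f
i=32 'a': node 1→3 ·f
i=33 'b': node 3→1 ·f
i=34 'b': node 1→1 ·f
i=35 'b': node 1→1 ·f
i=36 'c': node 1→2  → match P0@[35:36]
i=37 'a': node 2→3 ·f

All matches (sorted): [[1,0],[3,2],[7,2],[8,1],[8,2],[9,1],[9,2],[10,1],[10,2],[13,0],[15,2],[16,1],[16,2],[17,1],[17,2],[19,0],[23,2],[25,0],[27,2],[36,0]]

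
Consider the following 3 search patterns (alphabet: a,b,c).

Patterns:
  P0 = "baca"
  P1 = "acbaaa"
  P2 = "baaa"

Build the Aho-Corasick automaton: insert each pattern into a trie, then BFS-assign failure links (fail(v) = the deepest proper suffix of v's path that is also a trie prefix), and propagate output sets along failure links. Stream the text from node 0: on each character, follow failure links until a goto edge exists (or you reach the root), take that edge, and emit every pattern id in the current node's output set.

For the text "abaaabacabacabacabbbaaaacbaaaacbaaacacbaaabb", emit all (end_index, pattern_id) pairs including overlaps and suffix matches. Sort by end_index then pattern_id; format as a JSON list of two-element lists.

Build:
Trie (insert patterns):
  0='ε' goto a→5 b→1
  1='b' goto a→2
  2='ba' goto a→11 c→3
  3='bac' goto a→4
  4='baca' goto ·  [P0 ends]
  5='a' goto c→6
  6='ac' goto b→7
  7='acb' goto a→8
  8='acba' goto a→9
  9='acbaa' goto a→10
  10='acbaaa' goto ·  [P1 ends]
  11='baa' goto a→12
  12='baaa' goto ·  [P2 ends]

Failure links (BFS by depth):
  n1('b'): parent n0 fail=0; on 'b' 0 → fail=0;  out ∅∪∅=∅
  n5('a'): parent n0 fail=0; on 'a' 0 → fail=0;  out ∅∪∅=∅
  n2('ba'): parent n1 fail=0; on 'a' 0 → fail=5;  out ∅∪∅=∅
  n6('ac'): parent n5 fail=0; on 'c' 0 → fail=0;  out ∅∪∅=∅
  n3('bac'): parent n2 fail=5; on 'c' 5 → fail=6;  out ∅∪∅=∅
  n7('acb'): parent n6 fail=0; on 'b' 0 → fail=1;  out ∅∪∅=∅
  n11('baa'): parent n2 fail=5; on 'a' 5→0 → fail=5;  out ∅∪∅=∅
  n4('baca'): parent n3 fail=6; on 'a' 6→0 → fail=5;  out {0}∪∅={0}
  n8('acba'): parent n7 fail=1; on 'a' 1 → fail=2;  out ∅∪∅=∅
  n12('baaa'): parent n11 fail=5; on 'a' 5→0 → fail=5;  out {2}∪∅={2}
  n9('acbaa'): parent n8 fail=2; on 'a' 2 → fail=11;  out ∅∪∅=∅
  n10('acbaaa'): parent n9 fail=11; on 'a' 11 → fail=12;  out {1}∪{2}={1,2}

Scan:
pos 0 'a': at 5
pos 1 'b': at 1 (fail-walked)
pos 2 'a': at 2
pos 3 'a': at 11
pos 4 'a': at 12  emit P2@[1:4]
pos 5 'b': at 1 (fail-walked)
pos 6 'a': at 2
pos 7 'c': at 3
pos 8 'a': at 4  emit P0@[5:8]
pos 9 'b': at 1 (fail-walked)
pos 10 'a': at 2
pos 11 'c': at 3
pos 12 'a': at 4  emit P0@[9:12]
pos 13 'b': at 1 (fail-walked)
pos 14 'a': at 2
pos 15 'c': at 3
pos 16 'a': at 4  emit P0@[13:16]
pos 17 'b': at 1 (fail-walked)
pos 18 'b': at 1 (fail-walked)
pos 19 'b': at 1 (fail-walked)
pos 20 'a': at 2
pos 21 'a': at 11
pos 22 'a': at 12  emit P2@[19:22]
pos 23 'a': at 5 (fail-walked)
pos 24 'c': at 6
pos 25 'b': at 7
pos 26 'a': at 8
pos 27 'a': at 9
pos 28 'a': at 10  emit P1@[23:28],P2@[25:28]
pos 29 'a': at 5 (fail-walked)
pos 30 'c': at 6
pos 31 'b': at 7
pos 32 'a': at 8
pos 33 'a': at 9
pos 34 'a': at 10  emit P1@[29:34],P2@[31:34]
pos 35 'c': at 6 (fail-walked)
pos 36 'a': at 5 (fail-walked)
pos 37 'c': at 6
pos 38 'b': at 7
pos 39 'a': at 8
pos 40 'a': at 9
pos 41 'a': at 10  emit P1@[36:41],P2@[38:41]
pos 42 'b': at 1 (fail-walked)
pos 43 'b': at 1 (fail-walked)

Result: [[4,2],[8,0],[12,0],[16,0],[22,2],[28,1],[28,2],[34,1],[34,2],[41,1],[41,2]]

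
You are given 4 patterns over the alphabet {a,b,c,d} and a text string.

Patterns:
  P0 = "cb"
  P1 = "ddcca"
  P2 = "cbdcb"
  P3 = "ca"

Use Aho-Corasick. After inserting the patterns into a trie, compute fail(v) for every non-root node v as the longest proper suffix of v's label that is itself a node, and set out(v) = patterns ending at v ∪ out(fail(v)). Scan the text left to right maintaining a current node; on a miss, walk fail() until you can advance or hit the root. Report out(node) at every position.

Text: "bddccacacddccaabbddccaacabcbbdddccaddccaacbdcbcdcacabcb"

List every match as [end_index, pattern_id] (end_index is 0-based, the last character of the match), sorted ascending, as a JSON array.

Build automaton:
Trie nodes:
  0='ε' goto c→1 d→3
  1='c' goto a→11 b→2
  2='cb' goto d→8  [P0 ends]
  3='d' goto d→4
  4='dd' goto c→5
  5='ddc' goto c→6
  6='ddcc' goto a→7
  7='ddcca' goto ·  [P1 ends]
  8='cbd' goto c→9
  9='cbdc' goto b→10
  10='cbdcb' goto ·  [P2 ends]
  11='ca' goto ·  [P3 ends]

Failure links (BFS by depth):
  n1('c'): parent n0 fail=0; on 'c' 0 → fail=0;  out ∅∪∅=∅
  n3('d'): parent n0 fail=0; on 'd' 0 → fail=0;  out ∅∪∅=∅
  n2('cb'): parent n1 fail=0; on 'b' 0 → fail=0;  out {0}∪∅={0}
  n4('dd'): parent n3 fail=0; on 'd' 0 → fail=3;  out ∅∪∅=∅
  n11('ca'): parent n1 fail=0; on 'a' 0 → fail=0;  out {3}∪∅={3}
  n5('ddc'): parent n4 fail=3; on 'c' 3→0 → fail=1;  out ∅∪∅=∅
  n8('cbd'): parent n2 fail=0; on 'd' 0 → fail=3;  out ∅∪∅=∅
  n6('ddcc'): parent n5 fail=1; on 'c' 1→0 → fail=1;  out ∅∪∅=∅
  n9('cbdc'): parent n8 fail=3; on 'c' 3→0 → fail=1;  out ∅∪∅=∅
  n7('ddcca'): parent n6 fail=1; on 'a' 1 → fail=11;  out {1}∪{3}={1,3}
  n10('cbdcb'): parent n9 fail=1; on 'b' 1 → fail=2;  out {2}∪{0}={0,2}

Scan:
i=0 'b': node 0→0
i=1 'd': node 0→3
i=2 'd': node 3→4
i=3 'c': node 4→5
i=4 'c': node 5→6
i=5 'a': node 6→7  ** P1@[1:5],P3@[4:5]
i=6 'c': node 7→1 (via fail)
i=7 'a': node 1→11  ** P3@[6:7]
i=8 'c': node 11→1 (via fail)
i=9 'd': node 1→3 (via fail)
i=10 'd': node 3→4
i=11 'c': node 4→5
i=12 'c': node 5→6
i=13 'a': node 6→7  ** P1@[9:13],P3@[12:13]
i=14 'a': node 7→0 (via fail)
i=15 'b': node 0→0
i=16 'b': node 0→0
i=17 'd': node 0→3
i=18 'd': node 3→4
i=19 'c': node 4→5
i=20 'c': node 5→6
i=21 'a': node 6→7  ** P1@[17:21],P3@[20:21]
i=22 'a': node 7→0 (via fail)
i=23 'c': node 0→1
i=24 'a': node 1→11  ** P3@[23:24]
i=25 'b': node 11→0 (via fail)
i=26 'c': node 0→1
i=27 'b': node 1→2  ** P0@[26:27]
i=28 'b': node 2→0 (via fail)
i=29 'd': node 0→3
i=30 'd': node 3→4
i=31 'd': node 4→4 (via fail)
i=32 'c': node 4→5
i=33 'c': node 5→6
i=34 'a': node 6→7  ** P1@[30:34],P3@[33:34]
i=35 'd': node 7→3 (via fail)
i=36 'd': node 3→4
i=37 'c': node 4→5
i=38 'c': node 5→6
i=39 'a': node 6→7  ** P1@[35:39],P3@[38:39]
i=40 'a': node 7→0 (via fail)
i=41 'c': node 0→1
i=42 'b': node 1→2  ** P0@[41:42]
i=43 'd': node 2→8
i=44 'c': node 8→9
i=45 'b': node 9→10  ** P0@[44:45],P2@[41:45]
i=46 'c': node 10→1 (via fail)
i=47 'd': node 1→3 (via fail)
i=48 'c': node 3→1 (via fail)
i=49 'a': node 1→11  ** P3@[48:49]
i=50 'c': node 11→1 (via fail)
i=51 'a': node 1→11  ** P3@[50:51]
i=52 'b': node 11→0 (via fail)
i=53 'c': node 0→1
i=54 'b': node 1→2  ** P0@[53:54]

Result: [[5,1],[5,3],[7,3],[13,1],[13,3],[21,1],[21,3],[24,3],[27,0],[34,1],[34,3],[39,1],[39,3],[42,0],[45,0],[45,2],[49,3],[51,3],[54,0]]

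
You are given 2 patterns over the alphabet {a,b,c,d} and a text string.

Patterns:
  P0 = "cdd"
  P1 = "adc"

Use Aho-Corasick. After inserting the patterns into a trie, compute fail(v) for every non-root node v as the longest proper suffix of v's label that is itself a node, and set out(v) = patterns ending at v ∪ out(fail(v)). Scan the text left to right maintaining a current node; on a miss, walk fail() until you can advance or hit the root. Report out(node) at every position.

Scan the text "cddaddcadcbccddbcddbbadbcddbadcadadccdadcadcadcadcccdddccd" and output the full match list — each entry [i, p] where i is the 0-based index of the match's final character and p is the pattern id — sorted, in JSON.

Build automaton:
Trie (insert patterns):
  0='ε' goto a→4 c→1
  1='c' goto d→2
  2='cd' goto d→3
  3='cdd' goto ·  [P0 ends]
  4='a' goto d→5
  5='ad' goto c→6
  6='adc' goto ·  [P1 ends]

Failure links (BFS by depth):
  n1('c'): parent n0 fail=0; on 'c' 0 → fail=0;  out ∅∪∅=∅
  n4('a'): parent n0 fail=0; on 'a' 0 → fail=0;  out ∅∪∅=∅
  n2('cd'): parent n1 fail=0; on 'd' 0 → fail=0;  out ∅∪∅=∅
  n5('ad'): parent n4 fail=0; on 'd' 0 → fail=0;  out ∅∪∅=∅
  n3('cdd'): parent n2 fail=0; on 'd' 0 → fail=0;  out {0}∪∅={0}
  n6('adc'): parent n5 fail=0; on 'c' 0 → fail=1;  out {1}∪∅={1}

Scan:
pos 0 'c': at 1
pos 1 'd': at 2
pos 2 'd': at 3  ** P0@[0:2]
pos 3 'a': at 4 (via fail)
pos 4 'd': at 5
pos 5 'd': at 0 (via fail)
pos 6 'c': at 1
pos 7 'a': at 4 (via fail)
pos 8 'd': at 5
pos 9 'c': at 6  ** P1@[7:9]
pos 10 'b': at 0 (via fail)
pos 11 'c': at 1
pos 12 'c': at 1 (via fail)
pos 13 'd': at 2
pos 14 'd': at 3  ** P0@[12:14]
pos 15 'b': at 0 (via fail)
pos 16 'c': at 1
pos 17 'd': at 2
pos 18 'd': at 3  ** P0@[16:18]
pos 19 'b': at 0 (via fail)
pos 20 'b': at 0
pos 21 'a': at 4
pos 22 'd': at 5
pos 23 'b': at 0 (via fail)
pos 24 'c': at 1
pos 25 'd': at 2
pos 26 'd': at 3  ** P0@[24:26]
pos 27 'b': at 0 (via fail)
pos 28 'a': at 4
pos 29 'd': at 5
pos 30 'c': at 6  ** P1@[28:30]
pos 31 'a': at 4 (via fail)
pos 32 'd': at 5
pos 33 'a': at 4 (via fail)
pos 34 'd': at 5
pos 35 'c': at 6  ** P1@[33:35]
pos 36 'c': at 1 (via fail)
pos 37 'd': at 2
pos 38 'a': at 4 (via fail)
pos 39 'd': at 5
pos 40 'c': at 6  ** P1@[38:40]
pos 41 'a': at 4 (via fail)
pos 42 'd': at 5
pos 43 'c': at 6  ** P1@[41:43]
pos 44 'a': at 4 (via fail)
pos 45 'd': at 5
pos 46 'c': at 6  ** P1@[44:46]
pos 47 'a': at 4 (via fail)
pos 48 'd': at 5
pos 49 'c': at 6  ** P1@[47:49]
pos 50 'c': at 1 (via fail)
pos 51 'c': at 1 (via fail)
pos 52 'd': at 2
pos 53 'd': at 3  ** P0@[51:53]
pos 54 'd': at 0 (via fail)
pos 55 'c': at 1
pos 56 'c': at 1 (via fail)
pos 57 'd': at 2

Matches: [[2,0],[9,1],[14,0],[18,0],[26,0],[30,1],[35,1],[40,1],[43,1],[46,1],[49,1],[53,0]]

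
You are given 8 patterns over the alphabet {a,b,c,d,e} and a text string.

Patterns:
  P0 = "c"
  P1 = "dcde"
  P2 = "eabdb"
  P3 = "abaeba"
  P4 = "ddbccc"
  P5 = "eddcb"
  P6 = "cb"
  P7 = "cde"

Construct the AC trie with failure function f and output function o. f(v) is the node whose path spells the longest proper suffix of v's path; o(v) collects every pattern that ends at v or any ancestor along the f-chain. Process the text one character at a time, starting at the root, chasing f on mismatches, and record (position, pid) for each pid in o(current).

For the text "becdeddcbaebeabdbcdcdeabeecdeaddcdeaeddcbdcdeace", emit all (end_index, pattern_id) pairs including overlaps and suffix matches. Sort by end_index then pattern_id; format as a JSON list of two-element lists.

Construct AC machine:
Trie (insert patterns):
  0='ε' goto a→11 c→1 d→2 e→6
  1='c' goto b→26 d→27  [P0 ends]
  2='d' goto c→3 d→17
  3='dc' goto d→4
  4='dcd' goto e→5
  5='dcde' goto ·  [P1 ends]
  6='e' goto a→7 d→22
  7='ea' goto b→8
  8='eab' goto d→9
  9='eabd' goto b→10
  10='eabdb' goto ·  [P2 ends]
  11='a' goto b→12
  12='ab' goto a→13
  13='aba' goto e→14
  14='abae' goto b→15
  15='abaeb' goto a→16
  16='abaeba' goto ·  [P3 ends]
  17='dd' goto b→18
  18='ddb' goto c→19
  19='ddbc' goto c→20
  20='ddbcc' goto c→21
  21='ddbccc' goto ·  [P4 ends]
  22='ed' goto d→23
  23='edd' goto c→24
  24='eddc' goto b→25
  25='eddcb' goto ·  [P5 ends]
  26='cb' goto ·  [P6 ends]
  27='cd' goto e→28
  28='cde' goto ·  [P7 ends]

BFS fail/out derivation:
  n1('c'): parent n0 fail=0; on 'c' 0 → fail=0;  out {0}∪∅={0}
  n2('d'): parent n0 fail=0; on 'd' 0 → fail=0;  out ∅∪∅=∅
  n6('e'): parent n0 fail=0; on 'e' 0 → fail=0;  out ∅∪∅=∅
  n11('a'): parent n0 fail=0; on 'a' 0 → fail=0;  out ∅∪∅=∅
  n3('dc'): parent n2 fail=0; on 'c' 0 → fail=1;  out ∅∪{0}={0}
  n7('ea'): parent n6 fail=0; on 'a' 0 → fail=11;  out ∅∪∅=∅
  n12('ab'): parent n11 fail=0; on 'b' 0 → fail=0;  out ∅∪∅=∅
  n17('dd'): parent n2 fail=0; on 'd' 0 → fail=2;  out ∅∪∅=∅
  n22('ed'): parent n6 fail=0; on 'd' 0 → fail=2;  out ∅∪∅=∅
  n26('cb'): parent n1 fail=0; on 'b' 0 → fail=0;  out {6}∪∅={6}
  n27('cd'): parent n1 fail=0; on 'd' 0 → fail=2;  out ∅∪∅=∅
  n4('dcd'): parent n3 fail=1; on 'd' 1 → fail=27;  out ∅∪∅=∅
  n8('eab'): parent n7 fail=11; on 'b' 11 → fail=12;  out ∅∪∅=∅
  n13('aba'): parent n12 fail=0; on 'a' 0 → fail=11;  out ∅∪∅=∅
  n18('ddb'): parent n17 fail=2; on 'b' 2→0 → fail=0;  out ∅∪∅=∅
  n23('edd'): parent n22 fail=2; on 'd' 2 → fail=17;  out ∅∪∅=∅
  n28('cde'): parent n27 fail=2; on 'e' 2→0 → fail=6;  out {7}∪∅={7}
  n5('dcde'): parent n4 fail=27; on 'e' 27 → fail=28;  out {1}∪{7}={1,7}
  n9('eabd'): parent n8 fail=12; on 'd' 12→0 → fail=2;  out ∅∪∅=∅
  n14('abae'): parent n13 fail=11; on 'e' 11→0 → fail=6;  out ∅∪∅=∅
  n19('ddbc'): parent n18 fail=0; on 'c' 0 → fail=1;  out ∅∪{0}={0}
  n24('eddc'): parent n23 fail=17; on 'c' 17→2 → fail=3;  out ∅∪{0}={0}
  n10('eabdb'): parent n9 fail=2; on 'b' 2→0 → fail=0;  out {2}∪∅={2}
  n15('abaeb'): parent n14 fail=6; on 'b' 6→0 → fail=0;  out ∅∪∅=∅
  n20('ddbcc'): parent n19 fail=1; on 'c' 1→0 → fail=1;  out ∅∪{0}={0}
  n25('eddcb'): parent n24 fail=3; on 'b' 3→1 → fail=26;  out {5}∪{6}={5,6}
  n16('abaeba'): parent n15 fail=0; on 'a' 0 → fail=11;  out {3}∪∅={3}
  n21('ddbccc'): parent n20 fail=1; on 'c' 1→0 → fail=1;  out {4}∪{0}={0,4}

Text stream:
[0] read 'b'  n0⇒n0
[1] read 'e'  n0⇒n6
[2] read 'c'  n6⇒n1 ·f  emit P0@[2:2]
[3] read 'd'  n1⇒n27
[4] read 'e'  n27⇒n28  emit P7@[2:4]
[5] read 'd'  n28⇒n22 ·f
[6] read 'd'  n22⇒n23
[7] read 'c'  n23⇒n24  emit P0@[7:7]
[8] read 'b'  n24⇒n25  emit P5@[4:8],P6@[7:8]
[9] read 'a'  n25⇒n11 ·f
[10] read 'e'  n11⇒n6 ·f
[11] read 'b'  n6⇒n0 ·f
[12] read 'e'  n0⇒n6
[13] read 'a'  n6⇒n7
[14] read 'b'  n7⇒n8
[15] read 'd'  n8⇒n9
[16] read 'b'  n9⇒n10  emit P2@[12:16]
[17] read 'c'  n10⇒n1 ·f  emit P0@[17:17]
[18] read 'd'  n1⇒n27
[19] read 'c'  n27⇒n3 ·f  emit P0@[19:19]
[20] read 'd'  n3⇒n4
[21] read 'e'  n4⇒n5  emit P1@[18:21],P7@[19:21]
[22] read 'a'  n5⇒n7 ·f
[23] read 'b'  n7⇒n8
[24] read 'e'  n8⇒n6 ·f
[25] read 'e'  n6⇒n6 ·f
[26] read 'c'  n6⇒n1 ·f  emit P0@[26:26]
[27] read 'd'  n1⇒n27
[28] read 'e'  n27⇒n28  emit P7@[26:28]
[29] read 'a'  n28⇒n7 ·f
[30] read 'd'  n7⇒n2 ·f
[31] read 'd'  n2⇒n17
[32] read 'c'  n17⇒n3 ·f  emit P0@[32:32]
[33] read 'd'  n3⇒n4
[34] read 'e'  n4⇒n5  emit P1@[31:34],P7@[32:34]
[35] read 'a'  n5⇒n7 ·f
[36] read 'e'  n7⇒n6 ·f
[37] read 'd'  n6⇒n22
[38] read 'd'  n22⇒n23
[39] read 'c'  n23⇒n24  emit P0@[39:39]
[40] read 'b'  n24⇒n25  emit P5@[36:40],P6@[39:40]
[41] read 'd'  n25⇒n2 ·f
[42] read 'c'  n2⇒n3  emit P0@[42:42]
[43] read 'd'  n3⇒n4
[44] read 'e'  n4⇒n5  emit P1@[41:44],P7@[42:44]
[45] read 'a'  n5⇒n7 ·f
[46] read 'c'  n7⇒n1 ·f  emit P0@[46:46]
[47] read 'e'  n1⇒n6 ·f

Result: [[2,0],[4,7],[7,0],[8,5],[8,6],[16,2],[17,0],[19,0],[21,1],[21,7],[26,0],[28,7],[32,0],[34,1],[34,7],[39,0],[40,5],[40,6],[42,0],[44,1],[44,7],[46,0]]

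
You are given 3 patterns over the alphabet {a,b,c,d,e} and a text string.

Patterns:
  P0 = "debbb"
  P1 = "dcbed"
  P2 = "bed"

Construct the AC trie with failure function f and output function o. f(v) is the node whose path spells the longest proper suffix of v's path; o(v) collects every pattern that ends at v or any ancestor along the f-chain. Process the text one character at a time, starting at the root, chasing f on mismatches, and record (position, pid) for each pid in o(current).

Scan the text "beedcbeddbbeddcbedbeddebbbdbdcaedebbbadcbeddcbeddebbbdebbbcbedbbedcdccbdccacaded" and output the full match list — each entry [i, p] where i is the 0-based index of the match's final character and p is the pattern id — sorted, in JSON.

Build:
Trie nodes:
  0='ε' goto b→10 d→1
  1='d' goto c→6 e→2
  2='de' goto b→3
  3='deb' goto b→4
  4='debb' goto b→5
  5='debbb' goto ·  [P0 ends]
  6='dc' goto b→7
  7='dcb' goto e→8
  8='dcbe' goto d→9
  9='dcbed' goto ·  [P1 ends]
  10='b' goto e→11
  11='be' goto d→12
  12='bed' goto ·  [P2 ends]

BFS fail/out derivation:
  n1('d'): parent n0 fail=0; on 'd' 0 → fail=0;  out ∅∪∅=∅
  n10('b'): parent n0 fail=0; on 'b' 0 → fail=0;  out ∅∪∅=∅
  n2('de'): parent n1 fail=0; on 'e' 0 → fail=0;  out ∅∪∅=∅
  n6('dc'): parent n1 fail=0; on 'c' 0 → fail=0;  out ∅∪∅=∅
  n11('be'): parent n10 fail=0; on 'e' 0 → fail=0;  out ∅∪∅=∅
  n3('deb'): parent n2 fail=0; on 'b' 0 → fail=10;  out ∅∪∅=∅
  n7('dcb'): parent n6 fail=0; on 'b' 0 → fail=10;  out ∅∪∅=∅
  n12('bed'): parent n11 fail=0; on 'd' 0 → fail=1;  out {2}∪∅={2}
  n4('debb'): parent n3 fail=10; on 'b' 10→0 → fail=10;  out ∅∪∅=∅
  n8('dcbe'): parent n7 fail=10; on 'e' 10 → fail=11;  out ∅∪∅=∅
  n5('debbb'): parent n4 fail=10; on 'b' 10→0 → fail=10;  out {0}∪∅={0}
  n9('dcbed'): parent n8 fail=11; on 'd' 11 → fail=12;  out {1}∪{2}={1,2}

Text stream:
pos 0 'b': at 10
pos 1 'e': at 11
pos 2 'e': at 0 (via fail)
pos 3 'd': at 1
pos 4 'c': at 6
pos 5 'b': at 7
pos 6 'e': at 8
pos 7 'd': at 9  emit P1@[3:7],P2@[5:7]
pos 8 'd': at 1 (via fail)
pos 9 'b': at 10 (via fail)
pos 10 'b': at 10 (via fail)
pos 11 'e': at 11
pos 12 'd': at 12  emit P2@[10:12]
pos 13 'd': at 1 (via fail)
pos 14 'c': at 6
pos 15 'b': at 7
pos 16 'e': at 8
pos 17 'd': at 9  emit P1@[13:17],P2@[15:17]
pos 18 'b': at 10 (via fail)
pos 19 'e': at 11
pos 20 'd': at 12  emit P2@[18:20]
pos 21 'd': at 1 (via fail)
pos 22 'e': at 2
pos 23 'b': at 3
pos 24 'b': at 4
pos 25 'b': at 5  emit P0@[21:25]
pos 26 'd': at 1 (via fail)
pos 27 'b': at 10 (via fail)
pos 28 'd': at 1 (via fail)
pos 29 'c': at 6
pos 30 'a': at 0 (via fail)
pos 31 'e': at 0
pos 32 'd': at 1
pos 33 'e': at 2
pos 34 'b': at 3
pos 35 'b': at 4
pos 36 'b': at 5  emit P0@[32:36]
pos 37 'a': at 0 (via fail)
pos 38 'd': at 1
pos 39 'c': at 6
pos 40 'b': at 7
pos 41 'e': at 8
pos 42 'd': at 9  emit P1@[38:42],P2@[40:42]
pos 43 'd': at 1 (via fail)
pos 44 'c': at 6
pos 45 'b': at 7
pos 46 'e': at 8
pos 47 'd': at 9  emit P1@[43:47],P2@[45:47]
pos 48 'd': at 1 (via fail)
pos 49 'e': at 2
pos 50 'b': at 3
pos 51 'b': at 4
pos 52 'b': at 5  emit P0@[48:52]
pos 53 'd': at 1 (via fail)
pos 54 'e': at 2
pos 55 'b': at 3
pos 56 'b': at 4
pos 57 'b': at 5  emit P0@[53:57]
pos 58 'c': at 0 (via fail)
pos 59 'b': at 10
pos 60 'e': at 11
pos 61 'd': at 12  emit P2@[59:61]
pos 62 'b': at 10 (via fail)
pos 63 'b': at 10 (via fail)
pos 64 'e': at 11
pos 65 'd': at 12  emit P2@[63:65]
pos 66 'c': at 6 (via fail)
pos 67 'd': at 1 (via fail)
pos 68 'c': at 6
pos 69 'c': at 0 (via fail)
pos 70 'b': at 10
pos 71 'd': at 1 (via fail)
pos 72 'c': at 6
pos 73 'c': at 0 (via fail)
pos 74 'a': at 0
pos 75 'c': at 0
pos 76 'a': at 0
pos 77 'd': at 1
pos 78 'e': at 2
pos 79 'd': at 1 (via fail)

Result: [[7,1],[7,2],[12,2],[17,1],[17,2],[20,2],[25,0],[36,0],[42,1],[42,2],[47,1],[47,2],[52,0],[57,0],[61,2],[65,2]]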